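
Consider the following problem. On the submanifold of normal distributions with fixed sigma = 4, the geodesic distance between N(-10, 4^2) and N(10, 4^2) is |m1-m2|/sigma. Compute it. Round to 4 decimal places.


On the fixed-variance normal subfamily, geodesic distance = |m1-m2|/sigma.
|-10 - 10| = 20.
sigma = 4.
d = 20/4 = 5.0000

5.0000


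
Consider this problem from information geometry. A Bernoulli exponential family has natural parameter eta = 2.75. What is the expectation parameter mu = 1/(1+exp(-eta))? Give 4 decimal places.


Dual coordinate (expectation parameter) for Bernoulli:
mu = 1/(1+exp(-eta)).
eta = 2.75.
exp(-eta) = exp(-2.75) = 0.063928.
mu = 1/(1+0.063928) = 0.9399

0.9399


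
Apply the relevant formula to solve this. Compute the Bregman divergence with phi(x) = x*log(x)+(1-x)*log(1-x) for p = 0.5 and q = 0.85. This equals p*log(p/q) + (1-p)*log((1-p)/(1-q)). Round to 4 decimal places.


Bregman divergence with negative entropy generator:
D = p*log(p/q) + (1-p)*log((1-p)/(1-q)).
p = 0.5, q = 0.85.
p*log(p/q) = 0.5*log(0.5/0.85) = -0.265314.
(1-p)*log((1-p)/(1-q)) = 0.5*log(0.5/0.15) = 0.601986.
D = -0.265314 + 0.601986 = 0.3367

0.3367


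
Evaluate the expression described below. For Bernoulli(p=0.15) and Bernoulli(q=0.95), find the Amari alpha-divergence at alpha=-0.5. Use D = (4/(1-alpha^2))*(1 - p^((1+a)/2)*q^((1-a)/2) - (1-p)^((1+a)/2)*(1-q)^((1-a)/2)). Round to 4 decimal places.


Amari alpha-divergence:
D = (4/(1-alpha^2))*(1 - p^((1+a)/2)*q^((1-a)/2) - (1-p)^((1+a)/2)*(1-q)^((1-a)/2)).
alpha = -0.5, p = 0.15, q = 0.95.
e1 = (1+alpha)/2 = 0.25, e2 = (1-alpha)/2 = 0.75.
t1 = p^e1 * q^e2 = 0.15^0.25 * 0.95^0.75 = 0.598847.
t2 = (1-p)^e1 * (1-q)^e2 = 0.85^0.25 * 0.05^0.75 = 0.101527.
4/(1-alpha^2) = 5.333333.
D = 5.333333*(1 - 0.598847 - 0.101527) = 1.5980

1.5980


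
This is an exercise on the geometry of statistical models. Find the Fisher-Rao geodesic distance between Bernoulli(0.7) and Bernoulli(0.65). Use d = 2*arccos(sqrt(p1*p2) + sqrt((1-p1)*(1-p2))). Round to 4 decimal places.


Geodesic distance on Bernoulli manifold:
d(p1,p2) = 2*arccos(sqrt(p1*p2) + sqrt((1-p1)*(1-p2))).
sqrt(p1*p2) = sqrt(0.7*0.65) = 0.674537.
sqrt((1-p1)*(1-p2)) = sqrt(0.3*0.35) = 0.324037.
arg = 0.674537 + 0.324037 = 0.998574.
d = 2*arccos(0.998574) = 0.1068

0.1068


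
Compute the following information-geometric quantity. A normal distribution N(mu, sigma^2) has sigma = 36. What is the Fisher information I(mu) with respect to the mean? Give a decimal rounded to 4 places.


The Fisher information for the mean of a normal distribution is I(mu) = 1/sigma^2.
sigma = 36, so sigma^2 = 1296.
I(mu) = 1/1296 = 0.0008

0.0008


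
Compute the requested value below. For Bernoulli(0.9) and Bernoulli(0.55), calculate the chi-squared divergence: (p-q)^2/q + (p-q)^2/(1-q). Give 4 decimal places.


Chi-squared divergence between Bernoulli distributions:
chi^2 = (p-q)^2/q + (p-q)^2/(1-q).
p = 0.9, q = 0.55, p-q = 0.35.
(p-q)^2 = 0.1225.
term1 = 0.1225/0.55 = 0.222727.
term2 = 0.1225/0.45 = 0.272222.
chi^2 = 0.222727 + 0.272222 = 0.4949

0.4949


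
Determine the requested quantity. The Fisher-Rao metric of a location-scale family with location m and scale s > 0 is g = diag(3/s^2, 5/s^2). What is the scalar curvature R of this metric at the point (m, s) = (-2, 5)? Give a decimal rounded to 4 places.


The metric has the form g = (A dm^2 + B ds^2)/s^2 with A = 3, B = 5.
Substitute u = sqrt(A/B)*m: g = B*(du^2 + ds^2)/s^2, i.e. B times the
Poincare upper half-plane metric, which has constant Gaussian curvature -1.
Scaling a 2D metric by a constant c divides the Gaussian curvature by c,
so K = -1/B = -1/(5) = -0.2000 everywhere (the point (m, s) = (-2, 5) is irrelevant:
the curvature is constant).
Scalar curvature in dimension 2: R = 2K = -2/(5) = -0.4000.

-0.4000


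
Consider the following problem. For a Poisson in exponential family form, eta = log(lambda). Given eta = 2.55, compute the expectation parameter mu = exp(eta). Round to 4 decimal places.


Expectation parameter for Poisson exponential family:
mu = exp(eta).
eta = 2.55.
mu = exp(2.55) = 12.8071

12.8071


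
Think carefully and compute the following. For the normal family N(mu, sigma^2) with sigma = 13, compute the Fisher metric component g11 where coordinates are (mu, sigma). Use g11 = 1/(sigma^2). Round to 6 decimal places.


For the 2-parameter normal family, the Fisher metric has:
  g11 = 1/sigma^2, g22 = 2/sigma^2.
sigma = 13, sigma^2 = 169.
g11 = 0.005917

0.005917


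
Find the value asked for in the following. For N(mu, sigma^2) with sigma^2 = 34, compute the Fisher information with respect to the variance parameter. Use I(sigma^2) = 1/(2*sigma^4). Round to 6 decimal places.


Fisher information for variance: I(sigma^2) = 1/(2*sigma^4).
sigma^2 = 34, so sigma^4 = 1156.
I = 1/(2*1156) = 1/2312 = 0.000433

0.000433


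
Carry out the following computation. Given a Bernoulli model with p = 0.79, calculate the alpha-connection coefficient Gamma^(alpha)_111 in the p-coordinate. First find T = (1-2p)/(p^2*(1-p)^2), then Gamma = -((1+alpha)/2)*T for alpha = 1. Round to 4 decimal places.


Skewness (Amari-Chentsov) tensor: T = (1-2p)/(p^2*(1-p)^2).
p = 0.79, 1-2p = -0.58, p^2 = 0.6241, (1-p)^2 = 0.0441.
T = -0.58/(0.6241 * 0.0441) = -21.07343.
In the p-coordinate, Gamma^(alpha) = Gamma^(0) - (alpha/2)*T with Gamma^(0) = (1/2)*g'(p) = -T/2,
so Gamma^(alpha) = -((1+alpha)/2)*T.
alpha = 1, -(1+alpha)/2 = -1.0.
Gamma = -1.0 * -21.07343 = 21.0734

21.0734


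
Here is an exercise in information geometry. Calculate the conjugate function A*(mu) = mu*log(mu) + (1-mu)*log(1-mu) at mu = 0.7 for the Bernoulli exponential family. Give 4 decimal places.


Legendre transform for Bernoulli:
A*(mu) = mu*log(mu) + (1-mu)*log(1-mu).
mu = 0.7, 1-mu = 0.3.
mu*log(mu) = 0.7*log(0.7) = -0.249672.
(1-mu)*log(1-mu) = 0.3*log(0.3) = -0.361192.
A* = -0.249672 + -0.361192 = -0.6109

-0.6109


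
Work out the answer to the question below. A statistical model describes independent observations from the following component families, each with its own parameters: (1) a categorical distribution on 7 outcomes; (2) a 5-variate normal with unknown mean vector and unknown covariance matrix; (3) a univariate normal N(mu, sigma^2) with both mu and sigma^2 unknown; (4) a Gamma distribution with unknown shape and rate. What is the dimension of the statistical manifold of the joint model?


The dimension of a statistical manifold equals the number of free
(independent) real parameters of the model. For a product of independent
blocks the parameter counts add.
- categorical on 7 outcomes (probabilities sum to 1): 7-1 = 6.
- 5-variate normal: 5 (mean) + 5*6/2 = 15 (symmetric covariance) = 20.
- normal (mu, sigma^2): 2.
- Gamma (shape, rate): 2.
Total = 6 + 20 + 2 + 2 = 30.
Dimension = 30

30


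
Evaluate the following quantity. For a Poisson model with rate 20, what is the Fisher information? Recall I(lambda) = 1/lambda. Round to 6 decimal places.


Fisher information for Poisson: I(lambda) = 1/lambda.
lambda = 20.
I(lambda) = 1/20 = 0.050000

0.050000


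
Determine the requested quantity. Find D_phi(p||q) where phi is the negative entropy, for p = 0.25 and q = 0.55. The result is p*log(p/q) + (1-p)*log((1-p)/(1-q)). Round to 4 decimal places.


Bregman divergence with negative entropy generator:
D = p*log(p/q) + (1-p)*log((1-p)/(1-q)).
p = 0.25, q = 0.55.
p*log(p/q) = 0.25*log(0.25/0.55) = -0.197114.
(1-p)*log((1-p)/(1-q)) = 0.75*log(0.75/0.45) = 0.383119.
D = -0.197114 + 0.383119 = 0.1860

0.1860


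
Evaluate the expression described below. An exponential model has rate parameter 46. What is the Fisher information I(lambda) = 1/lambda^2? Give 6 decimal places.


Fisher information for exponential: I(lambda) = 1/lambda^2.
lambda = 46, lambda^2 = 2116.
I = 1/2116 = 0.000473

0.000473


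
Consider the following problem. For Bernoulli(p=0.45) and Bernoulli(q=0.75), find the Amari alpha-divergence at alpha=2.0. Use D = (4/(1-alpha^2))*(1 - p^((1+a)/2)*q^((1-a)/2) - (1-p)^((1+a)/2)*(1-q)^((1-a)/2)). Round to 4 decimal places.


Amari alpha-divergence:
D = (4/(1-alpha^2))*(1 - p^((1+a)/2)*q^((1-a)/2) - (1-p)^((1+a)/2)*(1-q)^((1-a)/2)).
alpha = 2.0, p = 0.45, q = 0.75.
e1 = (1+alpha)/2 = 1.5, e2 = (1-alpha)/2 = -0.5.
t1 = p^e1 * q^e2 = 0.45^1.5 * 0.75^-0.5 = 0.348569.
t2 = (1-p)^e1 * (1-q)^e2 = 0.55^1.5 * 0.25^-0.5 = 0.815782.
4/(1-alpha^2) = -1.333333.
D = -1.333333*(1 - 0.348569 - 0.815782) = 0.2191

0.2191


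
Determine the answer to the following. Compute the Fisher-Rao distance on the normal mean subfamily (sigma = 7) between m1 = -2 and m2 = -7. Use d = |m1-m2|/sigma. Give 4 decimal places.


On the fixed-variance normal subfamily, geodesic distance = |m1-m2|/sigma.
|-2 - -7| = 5.
sigma = 7.
d = 5/7 = 0.7143

0.7143


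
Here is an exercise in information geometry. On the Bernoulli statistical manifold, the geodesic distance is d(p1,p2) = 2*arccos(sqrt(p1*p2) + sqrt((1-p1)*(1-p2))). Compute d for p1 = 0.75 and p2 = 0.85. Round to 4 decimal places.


Geodesic distance on Bernoulli manifold:
d(p1,p2) = 2*arccos(sqrt(p1*p2) + sqrt((1-p1)*(1-p2))).
sqrt(p1*p2) = sqrt(0.75*0.85) = 0.798436.
sqrt((1-p1)*(1-p2)) = sqrt(0.25*0.15) = 0.193649.
arg = 0.798436 + 0.193649 = 0.992085.
d = 2*arccos(0.992085) = 0.2518

0.2518


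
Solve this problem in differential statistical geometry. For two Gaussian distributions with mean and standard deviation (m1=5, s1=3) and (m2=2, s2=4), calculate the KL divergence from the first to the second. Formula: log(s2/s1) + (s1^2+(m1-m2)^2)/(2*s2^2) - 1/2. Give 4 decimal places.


KL divergence between normal distributions:
KL = log(s2/s1) + (s1^2 + (m1-m2)^2)/(2*s2^2) - 1/2.
log(4/3) = 0.287682.
(3^2 + (5-2)^2)/(2*4^2) = (9 + 9)/32 = 0.5625.
KL = 0.287682 + 0.5625 - 0.5 = 0.3502

0.3502


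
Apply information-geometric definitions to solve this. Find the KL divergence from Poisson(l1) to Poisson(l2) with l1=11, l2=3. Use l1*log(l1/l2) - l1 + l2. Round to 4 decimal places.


KL divergence for Poisson:
KL = l1*log(l1/l2) - l1 + l2.
l1 = 11, l2 = 3.
log(11/3) = 1.299283.
l1*log(l1/l2) = 11 * 1.299283 = 14.292113.
KL = 14.292113 - 11 + 3 = 6.2921

6.2921


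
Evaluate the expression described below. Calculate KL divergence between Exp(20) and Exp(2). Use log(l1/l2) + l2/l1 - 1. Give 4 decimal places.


KL divergence for exponential family:
KL = log(l1/l2) + l2/l1 - 1.
log(20/2) = 2.302585.
2/20 = 0.1.
KL = 2.302585 + 0.1 - 1 = 1.4026

1.4026


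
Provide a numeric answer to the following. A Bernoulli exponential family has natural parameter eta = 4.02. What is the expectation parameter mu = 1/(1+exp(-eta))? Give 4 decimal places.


Dual coordinate (expectation parameter) for Bernoulli:
mu = 1/(1+exp(-eta)).
eta = 4.02.
exp(-eta) = exp(-4.02) = 0.017953.
mu = 1/(1+0.017953) = 0.9824

0.9824


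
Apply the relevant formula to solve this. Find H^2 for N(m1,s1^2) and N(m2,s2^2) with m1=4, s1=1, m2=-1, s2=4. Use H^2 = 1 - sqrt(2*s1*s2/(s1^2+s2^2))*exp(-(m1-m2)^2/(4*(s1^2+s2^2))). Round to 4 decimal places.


Squared Hellinger distance for Gaussians:
H^2 = 1 - sqrt(2*s1*s2/(s1^2+s2^2)) * exp(-(m1-m2)^2/(4*(s1^2+s2^2))).
s1^2 = 1, s2^2 = 16, s1^2+s2^2 = 17.
sqrt(2*1*4/(17)) = 0.685994.
(m1-m2)^2 = (5)^2 = 25.
exp(-25/(4*17)) = exp(-0.367647) = 0.692362.
H^2 = 1 - 0.685994*0.692362 = 0.5250

0.5250


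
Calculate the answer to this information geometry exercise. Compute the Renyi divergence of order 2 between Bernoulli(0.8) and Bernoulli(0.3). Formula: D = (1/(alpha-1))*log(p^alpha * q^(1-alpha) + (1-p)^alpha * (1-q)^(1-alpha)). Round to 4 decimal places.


Renyi divergence of order alpha between Bernoulli distributions:
D = (1/(alpha-1))*log(p^alpha * q^(1-alpha) + (1-p)^alpha * (1-q)^(1-alpha)).
alpha = 2, p = 0.8, q = 0.3.
p^alpha * q^(1-alpha) = 0.8^2 * 0.3^-1 = 2.133333.
(1-p)^alpha * (1-q)^(1-alpha) = 0.2^2 * 0.7^-1 = 0.057143.
sum = 2.133333 + 0.057143 = 2.190476.
D = (1/1)*log(2.190476) = 0.7841

0.7841


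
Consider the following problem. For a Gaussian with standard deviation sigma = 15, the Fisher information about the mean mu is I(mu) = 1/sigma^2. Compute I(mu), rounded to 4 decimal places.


The Fisher information for the mean of a normal distribution is I(mu) = 1/sigma^2.
sigma = 15, so sigma^2 = 225.
I(mu) = 1/225 = 0.0044

0.0044


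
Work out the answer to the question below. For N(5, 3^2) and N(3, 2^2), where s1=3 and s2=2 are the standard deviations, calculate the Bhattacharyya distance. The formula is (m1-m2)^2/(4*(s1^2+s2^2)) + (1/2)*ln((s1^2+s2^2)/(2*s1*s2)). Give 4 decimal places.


Bhattacharyya distance between two Gaussians:
DB = (m1-m2)^2/(4*(s1^2+s2^2)) + (1/2)*ln((s1^2+s2^2)/(2*s1*s2)).
(m1-m2)^2 = (2)^2 = 4.
s1^2+s2^2 = 9 + 4 = 13.
term1 = 4/52 = 0.076923.
term2 = 0.5*ln(13/12.0) = 0.040021.
DB = 0.076923 + 0.040021 = 0.1169

0.1169


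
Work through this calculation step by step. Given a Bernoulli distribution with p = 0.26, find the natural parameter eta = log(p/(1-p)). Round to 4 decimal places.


Natural parameter for Bernoulli: eta = log(p/(1-p)).
p = 0.26, 1-p = 0.74.
p/(1-p) = 0.351351.
eta = log(0.351351) = -1.0460

-1.0460


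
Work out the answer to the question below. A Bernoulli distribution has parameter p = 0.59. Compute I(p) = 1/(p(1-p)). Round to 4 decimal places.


For Bernoulli(p), Fisher information is I(p) = 1/(p*(1-p)).
p = 0.59, 1-p = 0.41.
p*(1-p) = 0.2419.
I(p) = 1/0.2419 = 4.1339

4.1339


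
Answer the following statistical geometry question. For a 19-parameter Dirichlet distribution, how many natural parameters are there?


Exponential family dimension calculation:
Dirichlet with 19 components has 19 natural parameters.

19


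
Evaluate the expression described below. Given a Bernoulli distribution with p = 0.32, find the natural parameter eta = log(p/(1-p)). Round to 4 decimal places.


Natural parameter for Bernoulli: eta = log(p/(1-p)).
p = 0.32, 1-p = 0.68.
p/(1-p) = 0.470588.
eta = log(0.470588) = -0.7538

-0.7538


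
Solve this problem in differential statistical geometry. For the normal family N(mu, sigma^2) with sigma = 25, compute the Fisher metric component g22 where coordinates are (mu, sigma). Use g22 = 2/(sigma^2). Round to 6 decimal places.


For the 2-parameter normal family, the Fisher metric has:
  g11 = 1/sigma^2, g22 = 2/sigma^2.
sigma = 25, sigma^2 = 625.
g22 = 0.003200

0.003200


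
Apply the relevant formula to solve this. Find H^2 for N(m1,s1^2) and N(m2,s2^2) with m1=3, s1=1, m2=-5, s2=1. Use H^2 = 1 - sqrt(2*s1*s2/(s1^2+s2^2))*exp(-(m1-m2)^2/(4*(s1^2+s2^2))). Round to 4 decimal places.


Squared Hellinger distance for Gaussians:
H^2 = 1 - sqrt(2*s1*s2/(s1^2+s2^2)) * exp(-(m1-m2)^2/(4*(s1^2+s2^2))).
s1^2 = 1, s2^2 = 1, s1^2+s2^2 = 2.
sqrt(2*1*1/(2)) = 1.0.
(m1-m2)^2 = (8)^2 = 64.
exp(-64/(4*2)) = exp(-8.0) = 0.000335.
H^2 = 1 - 1.0*0.000335 = 0.9997

0.9997


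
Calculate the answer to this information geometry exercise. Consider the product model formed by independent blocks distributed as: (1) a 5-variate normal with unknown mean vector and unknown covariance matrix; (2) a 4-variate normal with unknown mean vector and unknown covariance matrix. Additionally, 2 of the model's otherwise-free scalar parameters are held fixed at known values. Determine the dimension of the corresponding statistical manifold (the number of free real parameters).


The dimension of a statistical manifold equals the number of free
(independent) real parameters of the model. For a product of independent
blocks the parameter counts add.
- 5-variate normal: 5 (mean) + 5*6/2 = 15 (symmetric covariance) = 20.
- 4-variate normal: 4 (mean) + 4*5/2 = 10 (symmetric covariance) = 14.
Total = 20 + 14 = 34.
2 parameter(s) fixed at known values: 34 - 2 = 32.
Dimension = 32

32


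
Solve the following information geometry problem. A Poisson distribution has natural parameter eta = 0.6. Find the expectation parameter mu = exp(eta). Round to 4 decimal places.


Expectation parameter for Poisson exponential family:
mu = exp(eta).
eta = 0.6.
mu = exp(0.6) = 1.8221

1.8221


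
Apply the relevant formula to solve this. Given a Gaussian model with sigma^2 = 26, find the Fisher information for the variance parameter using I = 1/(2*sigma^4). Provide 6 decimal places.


Fisher information for variance: I(sigma^2) = 1/(2*sigma^4).
sigma^2 = 26, so sigma^4 = 676.
I = 1/(2*676) = 1/1352 = 0.000740

0.000740


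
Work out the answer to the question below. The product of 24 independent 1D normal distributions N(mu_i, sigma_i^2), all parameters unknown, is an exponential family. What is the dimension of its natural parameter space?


Exponential family dimension calculation:
Each univariate normal has two natural parameters (mu/sigma^2 and -1/(2 sigma^2)).
With 24 independent components, dim = 2 * 24 = 48.

48


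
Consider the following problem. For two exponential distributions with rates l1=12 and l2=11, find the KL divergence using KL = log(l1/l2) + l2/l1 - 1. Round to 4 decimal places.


KL divergence for exponential family:
KL = log(l1/l2) + l2/l1 - 1.
log(12/11) = 0.087011.
11/12 = 0.916667.
KL = 0.087011 + 0.916667 - 1 = 0.0037

0.0037


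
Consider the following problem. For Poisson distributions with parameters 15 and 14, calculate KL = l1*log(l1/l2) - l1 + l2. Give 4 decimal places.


KL divergence for Poisson:
KL = l1*log(l1/l2) - l1 + l2.
l1 = 15, l2 = 14.
log(15/14) = 0.068993.
l1*log(l1/l2) = 15 * 0.068993 = 1.034893.
KL = 1.034893 - 15 + 14 = 0.0349

0.0349


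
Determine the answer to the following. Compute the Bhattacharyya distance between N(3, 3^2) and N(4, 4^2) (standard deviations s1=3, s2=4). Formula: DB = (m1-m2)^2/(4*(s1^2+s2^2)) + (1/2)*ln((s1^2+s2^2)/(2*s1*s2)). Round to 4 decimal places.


Bhattacharyya distance between two Gaussians:
DB = (m1-m2)^2/(4*(s1^2+s2^2)) + (1/2)*ln((s1^2+s2^2)/(2*s1*s2)).
(m1-m2)^2 = (-1)^2 = 1.
s1^2+s2^2 = 9 + 16 = 25.
term1 = 1/100 = 0.01.
term2 = 0.5*ln(25/24.0) = 0.020411.
DB = 0.01 + 0.020411 = 0.0304

0.0304


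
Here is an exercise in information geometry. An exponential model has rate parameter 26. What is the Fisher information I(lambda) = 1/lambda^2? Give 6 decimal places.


Fisher information for exponential: I(lambda) = 1/lambda^2.
lambda = 26, lambda^2 = 676.
I = 1/676 = 0.001479

0.001479


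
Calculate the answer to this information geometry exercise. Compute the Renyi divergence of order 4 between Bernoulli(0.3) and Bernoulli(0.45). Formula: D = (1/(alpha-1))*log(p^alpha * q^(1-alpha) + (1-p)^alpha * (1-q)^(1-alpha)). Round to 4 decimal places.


Renyi divergence of order alpha between Bernoulli distributions:
D = (1/(alpha-1))*log(p^alpha * q^(1-alpha) + (1-p)^alpha * (1-q)^(1-alpha)).
alpha = 4, p = 0.3, q = 0.45.
p^alpha * q^(1-alpha) = 0.3^4 * 0.45^-3 = 0.088889.
(1-p)^alpha * (1-q)^(1-alpha) = 0.7^4 * 0.55^-3 = 1.443125.
sum = 0.088889 + 1.443125 = 1.532014.
D = (1/3)*log(1.532014) = 0.1422

0.1422


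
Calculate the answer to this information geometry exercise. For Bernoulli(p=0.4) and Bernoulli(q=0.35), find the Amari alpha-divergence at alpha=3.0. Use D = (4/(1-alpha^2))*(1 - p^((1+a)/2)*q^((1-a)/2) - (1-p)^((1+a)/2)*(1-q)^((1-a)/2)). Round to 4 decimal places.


Amari alpha-divergence:
D = (4/(1-alpha^2))*(1 - p^((1+a)/2)*q^((1-a)/2) - (1-p)^((1+a)/2)*(1-q)^((1-a)/2)).
alpha = 3.0, p = 0.4, q = 0.35.
e1 = (1+alpha)/2 = 2.0, e2 = (1-alpha)/2 = -1.0.
t1 = p^e1 * q^e2 = 0.4^2.0 * 0.35^-1.0 = 0.457143.
t2 = (1-p)^e1 * (1-q)^e2 = 0.6^2.0 * 0.65^-1.0 = 0.553846.
4/(1-alpha^2) = -0.5.
D = -0.5*(1 - 0.457143 - 0.553846) = 0.0055

0.0055


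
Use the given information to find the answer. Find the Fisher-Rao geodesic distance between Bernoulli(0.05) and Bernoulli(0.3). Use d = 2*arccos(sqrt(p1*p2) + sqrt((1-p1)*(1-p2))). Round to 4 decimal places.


Geodesic distance on Bernoulli manifold:
d(p1,p2) = 2*arccos(sqrt(p1*p2) + sqrt((1-p1)*(1-p2))).
sqrt(p1*p2) = sqrt(0.05*0.3) = 0.122474.
sqrt((1-p1)*(1-p2)) = sqrt(0.95*0.7) = 0.815475.
arg = 0.122474 + 0.815475 = 0.93795.
d = 2*arccos(0.93795) = 0.7083

0.7083


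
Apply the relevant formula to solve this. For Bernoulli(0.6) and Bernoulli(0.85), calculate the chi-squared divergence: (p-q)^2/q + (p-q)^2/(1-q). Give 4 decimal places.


Chi-squared divergence between Bernoulli distributions:
chi^2 = (p-q)^2/q + (p-q)^2/(1-q).
p = 0.6, q = 0.85, p-q = -0.25.
(p-q)^2 = 0.0625.
term1 = 0.0625/0.85 = 0.073529.
term2 = 0.0625/0.15 = 0.416667.
chi^2 = 0.073529 + 0.416667 = 0.4902

0.4902


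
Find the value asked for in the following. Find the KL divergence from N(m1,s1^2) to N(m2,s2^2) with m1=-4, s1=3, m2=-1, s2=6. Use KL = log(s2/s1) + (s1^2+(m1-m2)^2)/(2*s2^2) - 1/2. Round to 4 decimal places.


KL divergence between normal distributions:
KL = log(s2/s1) + (s1^2 + (m1-m2)^2)/(2*s2^2) - 1/2.
log(6/3) = 0.693147.
(3^2 + (-4--1)^2)/(2*6^2) = (9 + 9)/72 = 0.25.
KL = 0.693147 + 0.25 - 0.5 = 0.4431

0.4431


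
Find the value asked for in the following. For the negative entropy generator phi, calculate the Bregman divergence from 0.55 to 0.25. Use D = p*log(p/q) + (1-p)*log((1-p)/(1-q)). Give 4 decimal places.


Bregman divergence with negative entropy generator:
D = p*log(p/q) + (1-p)*log((1-p)/(1-q)).
p = 0.55, q = 0.25.
p*log(p/q) = 0.55*log(0.55/0.25) = 0.433652.
(1-p)*log((1-p)/(1-q)) = 0.45*log(0.45/0.75) = -0.229872.
D = 0.433652 + -0.229872 = 0.2038

0.2038


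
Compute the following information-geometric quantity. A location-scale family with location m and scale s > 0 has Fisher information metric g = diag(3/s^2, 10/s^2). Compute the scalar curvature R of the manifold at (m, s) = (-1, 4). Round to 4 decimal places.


The metric has the form g = (A dm^2 + B ds^2)/s^2 with A = 3, B = 10.
Substitute u = sqrt(A/B)*m: g = B*(du^2 + ds^2)/s^2, i.e. B times the
Poincare upper half-plane metric, which has constant Gaussian curvature -1.
Scaling a 2D metric by a constant c divides the Gaussian curvature by c,
so K = -1/B = -1/(10) = -0.1000 everywhere (the point (m, s) = (-1, 4) is irrelevant:
the curvature is constant).
Scalar curvature in dimension 2: R = 2K = -2/(10) = -0.2000.

-0.2000


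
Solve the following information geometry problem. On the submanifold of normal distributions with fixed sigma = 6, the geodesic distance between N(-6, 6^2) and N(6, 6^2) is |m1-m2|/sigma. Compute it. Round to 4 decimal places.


On the fixed-variance normal subfamily, geodesic distance = |m1-m2|/sigma.
|-6 - 6| = 12.
sigma = 6.
d = 12/6 = 2.0000

2.0000


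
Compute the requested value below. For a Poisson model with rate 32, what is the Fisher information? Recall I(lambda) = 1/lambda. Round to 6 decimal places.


Fisher information for Poisson: I(lambda) = 1/lambda.
lambda = 32.
I(lambda) = 1/32 = 0.031250

0.031250


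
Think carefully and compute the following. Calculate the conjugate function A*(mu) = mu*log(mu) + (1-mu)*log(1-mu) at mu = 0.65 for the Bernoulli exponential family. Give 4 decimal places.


Legendre transform for Bernoulli:
A*(mu) = mu*log(mu) + (1-mu)*log(1-mu).
mu = 0.65, 1-mu = 0.35.
mu*log(mu) = 0.65*log(0.65) = -0.280009.
(1-mu)*log(1-mu) = 0.35*log(0.35) = -0.367438.
A* = -0.280009 + -0.367438 = -0.6474

-0.6474


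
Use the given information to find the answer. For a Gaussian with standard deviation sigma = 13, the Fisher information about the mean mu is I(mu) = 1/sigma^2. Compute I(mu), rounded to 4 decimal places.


The Fisher information for the mean of a normal distribution is I(mu) = 1/sigma^2.
sigma = 13, so sigma^2 = 169.
I(mu) = 1/169 = 0.0059

0.0059


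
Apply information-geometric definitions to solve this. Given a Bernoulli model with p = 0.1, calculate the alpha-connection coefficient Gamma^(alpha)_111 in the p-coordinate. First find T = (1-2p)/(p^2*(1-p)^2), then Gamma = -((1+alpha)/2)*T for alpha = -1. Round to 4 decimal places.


Skewness (Amari-Chentsov) tensor: T = (1-2p)/(p^2*(1-p)^2).
p = 0.1, 1-2p = 0.8, p^2 = 0.01, (1-p)^2 = 0.81.
T = 0.8/(0.01 * 0.81) = 98.765432.
In the p-coordinate, Gamma^(alpha) = Gamma^(0) - (alpha/2)*T with Gamma^(0) = (1/2)*g'(p) = -T/2,
so Gamma^(alpha) = -((1+alpha)/2)*T.
alpha = -1, -(1+alpha)/2 = 0.0.
Gamma = 0.0 * 98.765432 = 0.0000

0.0000


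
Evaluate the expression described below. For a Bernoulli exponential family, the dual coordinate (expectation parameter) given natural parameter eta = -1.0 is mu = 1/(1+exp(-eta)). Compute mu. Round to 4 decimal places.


Dual coordinate (expectation parameter) for Bernoulli:
mu = 1/(1+exp(-eta)).
eta = -1.0.
exp(-eta) = exp(1.0) = 2.718282.
mu = 1/(1+2.718282) = 0.2689

0.2689


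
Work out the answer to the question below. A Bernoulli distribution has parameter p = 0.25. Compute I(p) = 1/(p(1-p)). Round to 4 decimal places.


For Bernoulli(p), Fisher information is I(p) = 1/(p*(1-p)).
p = 0.25, 1-p = 0.75.
p*(1-p) = 0.1875.
I(p) = 1/0.1875 = 5.3333

5.3333


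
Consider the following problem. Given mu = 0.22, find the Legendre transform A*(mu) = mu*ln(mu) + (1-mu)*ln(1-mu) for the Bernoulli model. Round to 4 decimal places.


Legendre transform for Bernoulli:
A*(mu) = mu*log(mu) + (1-mu)*log(1-mu).
mu = 0.22, 1-mu = 0.78.
mu*log(mu) = 0.22*log(0.22) = -0.333108.
(1-mu)*log(1-mu) = 0.78*log(0.78) = -0.1938.
A* = -0.333108 + -0.1938 = -0.5269

-0.5269


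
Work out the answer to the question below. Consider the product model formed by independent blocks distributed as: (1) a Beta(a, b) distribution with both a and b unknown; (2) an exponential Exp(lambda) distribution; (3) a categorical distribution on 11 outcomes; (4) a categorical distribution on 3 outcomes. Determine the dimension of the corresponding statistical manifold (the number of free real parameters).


The dimension of a statistical manifold equals the number of free
(independent) real parameters of the model. For a product of independent
blocks the parameter counts add.
- Beta (a, b): 2.
- exponential (lambda): 1.
- categorical on 11 outcomes (probabilities sum to 1): 11-1 = 10.
- categorical on 3 outcomes (probabilities sum to 1): 3-1 = 2.
Total = 2 + 1 + 10 + 2 = 15.
Dimension = 15

15


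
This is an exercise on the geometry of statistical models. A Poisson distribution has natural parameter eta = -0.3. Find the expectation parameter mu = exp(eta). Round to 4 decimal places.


Expectation parameter for Poisson exponential family:
mu = exp(eta).
eta = -0.3.
mu = exp(-0.3) = 0.7408

0.7408


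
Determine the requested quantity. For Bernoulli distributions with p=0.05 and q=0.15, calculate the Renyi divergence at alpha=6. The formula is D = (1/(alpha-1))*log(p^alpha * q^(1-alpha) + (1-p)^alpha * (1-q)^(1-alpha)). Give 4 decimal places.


Renyi divergence of order alpha between Bernoulli distributions:
D = (1/(alpha-1))*log(p^alpha * q^(1-alpha) + (1-p)^alpha * (1-q)^(1-alpha)).
alpha = 6, p = 0.05, q = 0.15.
p^alpha * q^(1-alpha) = 0.05^6 * 0.15^-5 = 0.000206.
(1-p)^alpha * (1-q)^(1-alpha) = 0.95^6 * 0.85^-5 = 1.656712.
sum = 0.000206 + 1.656712 = 1.656918.
D = (1/5)*log(1.656918) = 0.1010

0.1010


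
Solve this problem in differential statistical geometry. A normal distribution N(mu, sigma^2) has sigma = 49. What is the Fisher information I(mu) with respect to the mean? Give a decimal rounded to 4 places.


The Fisher information for the mean of a normal distribution is I(mu) = 1/sigma^2.
sigma = 49, so sigma^2 = 2401.
I(mu) = 1/2401 = 0.0004

0.0004


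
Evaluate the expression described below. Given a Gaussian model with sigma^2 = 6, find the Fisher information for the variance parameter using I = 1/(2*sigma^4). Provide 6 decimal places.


Fisher information for variance: I(sigma^2) = 1/(2*sigma^4).
sigma^2 = 6, so sigma^4 = 36.
I = 1/(2*36) = 1/72 = 0.013889

0.013889


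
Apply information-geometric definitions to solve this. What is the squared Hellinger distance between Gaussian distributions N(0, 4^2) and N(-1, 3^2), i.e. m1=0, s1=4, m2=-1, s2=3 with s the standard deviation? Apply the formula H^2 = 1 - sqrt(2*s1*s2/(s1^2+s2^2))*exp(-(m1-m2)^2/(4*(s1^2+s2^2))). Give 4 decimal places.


Squared Hellinger distance for Gaussians:
H^2 = 1 - sqrt(2*s1*s2/(s1^2+s2^2)) * exp(-(m1-m2)^2/(4*(s1^2+s2^2))).
s1^2 = 16, s2^2 = 9, s1^2+s2^2 = 25.
sqrt(2*4*3/(25)) = 0.979796.
(m1-m2)^2 = (1)^2 = 1.
exp(-1/(4*25)) = exp(-0.01) = 0.99005.
H^2 = 1 - 0.979796*0.99005 = 0.0300

0.0300


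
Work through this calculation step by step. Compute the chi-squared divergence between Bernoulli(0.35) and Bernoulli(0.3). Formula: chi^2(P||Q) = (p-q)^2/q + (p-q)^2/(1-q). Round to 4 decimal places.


Chi-squared divergence between Bernoulli distributions:
chi^2 = (p-q)^2/q + (p-q)^2/(1-q).
p = 0.35, q = 0.3, p-q = 0.05.
(p-q)^2 = 0.0025.
term1 = 0.0025/0.3 = 0.008333.
term2 = 0.0025/0.7 = 0.003571.
chi^2 = 0.008333 + 0.003571 = 0.0119

0.0119


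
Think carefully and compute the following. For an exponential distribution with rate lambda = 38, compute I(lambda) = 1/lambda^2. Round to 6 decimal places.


Fisher information for exponential: I(lambda) = 1/lambda^2.
lambda = 38, lambda^2 = 1444.
I = 1/1444 = 0.000693

0.000693


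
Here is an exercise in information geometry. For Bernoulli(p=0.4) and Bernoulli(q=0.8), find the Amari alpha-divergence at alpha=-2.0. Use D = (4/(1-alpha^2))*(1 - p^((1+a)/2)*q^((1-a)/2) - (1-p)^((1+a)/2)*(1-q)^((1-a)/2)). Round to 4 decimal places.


Amari alpha-divergence:
D = (4/(1-alpha^2))*(1 - p^((1+a)/2)*q^((1-a)/2) - (1-p)^((1+a)/2)*(1-q)^((1-a)/2)).
alpha = -2.0, p = 0.4, q = 0.8.
e1 = (1+alpha)/2 = -0.5, e2 = (1-alpha)/2 = 1.5.
t1 = p^e1 * q^e2 = 0.4^-0.5 * 0.8^1.5 = 1.131371.
t2 = (1-p)^e1 * (1-q)^e2 = 0.6^-0.5 * 0.2^1.5 = 0.11547.
4/(1-alpha^2) = -1.333333.
D = -1.333333*(1 - 1.131371 - 0.11547) = 0.3291

0.3291


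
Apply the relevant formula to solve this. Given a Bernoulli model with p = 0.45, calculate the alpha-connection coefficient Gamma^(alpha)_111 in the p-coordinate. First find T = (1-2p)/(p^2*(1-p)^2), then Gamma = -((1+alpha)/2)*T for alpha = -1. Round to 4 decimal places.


Skewness (Amari-Chentsov) tensor: T = (1-2p)/(p^2*(1-p)^2).
p = 0.45, 1-2p = 0.1, p^2 = 0.2025, (1-p)^2 = 0.3025.
T = 0.1/(0.2025 * 0.3025) = 1.632486.
In the p-coordinate, Gamma^(alpha) = Gamma^(0) - (alpha/2)*T with Gamma^(0) = (1/2)*g'(p) = -T/2,
so Gamma^(alpha) = -((1+alpha)/2)*T.
alpha = -1, -(1+alpha)/2 = 0.0.
Gamma = 0.0 * 1.632486 = 0.0000

0.0000


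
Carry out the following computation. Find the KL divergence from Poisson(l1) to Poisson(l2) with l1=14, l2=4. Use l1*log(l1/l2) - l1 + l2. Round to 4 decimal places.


KL divergence for Poisson:
KL = l1*log(l1/l2) - l1 + l2.
l1 = 14, l2 = 4.
log(14/4) = 1.252763.
l1*log(l1/l2) = 14 * 1.252763 = 17.538682.
KL = 17.538682 - 14 + 4 = 7.5387

7.5387


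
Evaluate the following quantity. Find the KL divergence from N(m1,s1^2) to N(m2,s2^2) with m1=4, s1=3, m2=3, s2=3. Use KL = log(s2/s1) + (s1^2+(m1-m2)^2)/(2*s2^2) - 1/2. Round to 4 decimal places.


KL divergence between normal distributions:
KL = log(s2/s1) + (s1^2 + (m1-m2)^2)/(2*s2^2) - 1/2.
log(3/3) = 0.0.
(3^2 + (4-3)^2)/(2*3^2) = (9 + 1)/18 = 0.555556.
KL = 0.0 + 0.555556 - 0.5 = 0.0556

0.0556


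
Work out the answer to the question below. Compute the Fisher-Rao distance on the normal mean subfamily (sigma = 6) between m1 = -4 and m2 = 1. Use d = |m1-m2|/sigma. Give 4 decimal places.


On the fixed-variance normal subfamily, geodesic distance = |m1-m2|/sigma.
|-4 - 1| = 5.
sigma = 6.
d = 5/6 = 0.8333

0.8333


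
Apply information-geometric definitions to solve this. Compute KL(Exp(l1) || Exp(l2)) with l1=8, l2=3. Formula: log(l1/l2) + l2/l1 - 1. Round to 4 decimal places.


KL divergence for exponential family:
KL = log(l1/l2) + l2/l1 - 1.
log(8/3) = 0.980829.
3/8 = 0.375.
KL = 0.980829 + 0.375 - 1 = 0.3558

0.3558


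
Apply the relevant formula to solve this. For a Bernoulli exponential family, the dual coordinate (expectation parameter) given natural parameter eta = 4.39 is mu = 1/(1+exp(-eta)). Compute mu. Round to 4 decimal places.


Dual coordinate (expectation parameter) for Bernoulli:
mu = 1/(1+exp(-eta)).
eta = 4.39.
exp(-eta) = exp(-4.39) = 0.012401.
mu = 1/(1+0.012401) = 0.9878

0.9878


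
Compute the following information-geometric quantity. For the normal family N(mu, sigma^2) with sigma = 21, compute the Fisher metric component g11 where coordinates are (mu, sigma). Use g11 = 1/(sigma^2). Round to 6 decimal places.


For the 2-parameter normal family, the Fisher metric has:
  g11 = 1/sigma^2, g22 = 2/sigma^2.
sigma = 21, sigma^2 = 441.
g11 = 0.002268

0.002268


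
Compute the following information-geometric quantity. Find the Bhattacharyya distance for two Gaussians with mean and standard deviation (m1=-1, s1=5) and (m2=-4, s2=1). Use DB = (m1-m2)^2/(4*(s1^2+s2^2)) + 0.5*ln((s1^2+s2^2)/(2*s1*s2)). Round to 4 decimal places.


Bhattacharyya distance between two Gaussians:
DB = (m1-m2)^2/(4*(s1^2+s2^2)) + (1/2)*ln((s1^2+s2^2)/(2*s1*s2)).
(m1-m2)^2 = (3)^2 = 9.
s1^2+s2^2 = 25 + 1 = 26.
term1 = 9/104 = 0.086538.
term2 = 0.5*ln(26/10.0) = 0.477756.
DB = 0.086538 + 0.477756 = 0.5643

0.5643


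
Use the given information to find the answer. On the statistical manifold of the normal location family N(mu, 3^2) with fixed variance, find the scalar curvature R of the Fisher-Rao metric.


This family has a single free parameter, so its statistical manifold
is 1-dimensional. The Riemann curvature tensor of any 1-dimensional
Riemannian manifold vanishes identically, so R = 0.

0


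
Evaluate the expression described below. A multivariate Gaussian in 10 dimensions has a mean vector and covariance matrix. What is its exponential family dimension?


Exponential family dimension calculation:
For 10-dim MVN: mean has 10 params, covariance has 10*11/2 = 55 unique entries.
Total dim = 10 + 55 = 65.

65


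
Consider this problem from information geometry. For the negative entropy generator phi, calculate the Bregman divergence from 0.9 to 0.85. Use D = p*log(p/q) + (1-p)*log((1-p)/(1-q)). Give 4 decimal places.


Bregman divergence with negative entropy generator:
D = p*log(p/q) + (1-p)*log((1-p)/(1-q)).
p = 0.9, q = 0.85.
p*log(p/q) = 0.9*log(0.9/0.85) = 0.051443.
(1-p)*log((1-p)/(1-q)) = 0.1*log(0.1/0.15) = -0.040547.
D = 0.051443 + -0.040547 = 0.0109

0.0109


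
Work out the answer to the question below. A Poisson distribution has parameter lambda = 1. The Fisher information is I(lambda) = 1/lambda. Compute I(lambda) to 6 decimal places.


Fisher information for Poisson: I(lambda) = 1/lambda.
lambda = 1.
I(lambda) = 1/1 = 1.000000

1.000000


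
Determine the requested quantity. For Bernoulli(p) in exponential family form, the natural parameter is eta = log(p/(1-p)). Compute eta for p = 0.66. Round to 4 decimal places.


Natural parameter for Bernoulli: eta = log(p/(1-p)).
p = 0.66, 1-p = 0.34.
p/(1-p) = 1.941176.
eta = log(1.941176) = 0.6633

0.6633


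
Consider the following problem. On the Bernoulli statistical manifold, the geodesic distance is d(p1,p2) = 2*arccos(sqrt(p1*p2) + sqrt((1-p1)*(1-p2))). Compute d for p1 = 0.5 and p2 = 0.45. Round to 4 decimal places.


Geodesic distance on Bernoulli manifold:
d(p1,p2) = 2*arccos(sqrt(p1*p2) + sqrt((1-p1)*(1-p2))).
sqrt(p1*p2) = sqrt(0.5*0.45) = 0.474342.
sqrt((1-p1)*(1-p2)) = sqrt(0.5*0.55) = 0.524404.
arg = 0.474342 + 0.524404 = 0.998746.
d = 2*arccos(0.998746) = 0.1002

0.1002


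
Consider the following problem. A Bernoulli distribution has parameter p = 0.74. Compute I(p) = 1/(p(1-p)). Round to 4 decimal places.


For Bernoulli(p), Fisher information is I(p) = 1/(p*(1-p)).
p = 0.74, 1-p = 0.26.
p*(1-p) = 0.1924.
I(p) = 1/0.1924 = 5.1975

5.1975


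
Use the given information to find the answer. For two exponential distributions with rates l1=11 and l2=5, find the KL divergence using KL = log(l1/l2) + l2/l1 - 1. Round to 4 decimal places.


KL divergence for exponential family:
KL = log(l1/l2) + l2/l1 - 1.
log(11/5) = 0.788457.
5/11 = 0.454545.
KL = 0.788457 + 0.454545 - 1 = 0.2430

0.2430


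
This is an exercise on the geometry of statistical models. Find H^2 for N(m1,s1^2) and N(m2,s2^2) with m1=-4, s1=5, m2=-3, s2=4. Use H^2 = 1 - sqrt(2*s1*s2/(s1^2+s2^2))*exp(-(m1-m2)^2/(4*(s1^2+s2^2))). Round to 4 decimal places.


Squared Hellinger distance for Gaussians:
H^2 = 1 - sqrt(2*s1*s2/(s1^2+s2^2)) * exp(-(m1-m2)^2/(4*(s1^2+s2^2))).
s1^2 = 25, s2^2 = 16, s1^2+s2^2 = 41.
sqrt(2*5*4/(41)) = 0.98773.
(m1-m2)^2 = (-1)^2 = 1.
exp(-1/(4*41)) = exp(-0.006098) = 0.993921.
H^2 = 1 - 0.98773*0.993921 = 0.0183

0.0183


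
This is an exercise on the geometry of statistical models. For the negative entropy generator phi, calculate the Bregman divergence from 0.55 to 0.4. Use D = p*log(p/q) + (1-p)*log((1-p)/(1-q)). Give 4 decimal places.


Bregman divergence with negative entropy generator:
D = p*log(p/q) + (1-p)*log((1-p)/(1-q)).
p = 0.55, q = 0.4.
p*log(p/q) = 0.55*log(0.55/0.4) = 0.17515.
(1-p)*log((1-p)/(1-q)) = 0.45*log(0.45/0.6) = -0.129457.
D = 0.17515 + -0.129457 = 0.0457

0.0457


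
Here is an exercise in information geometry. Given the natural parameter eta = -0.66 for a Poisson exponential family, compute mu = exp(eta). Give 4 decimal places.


Expectation parameter for Poisson exponential family:
mu = exp(eta).
eta = -0.66.
mu = exp(-0.66) = 0.5169

0.5169


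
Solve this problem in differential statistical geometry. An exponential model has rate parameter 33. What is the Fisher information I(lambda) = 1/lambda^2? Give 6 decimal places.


Fisher information for exponential: I(lambda) = 1/lambda^2.
lambda = 33, lambda^2 = 1089.
I = 1/1089 = 0.000918

0.000918


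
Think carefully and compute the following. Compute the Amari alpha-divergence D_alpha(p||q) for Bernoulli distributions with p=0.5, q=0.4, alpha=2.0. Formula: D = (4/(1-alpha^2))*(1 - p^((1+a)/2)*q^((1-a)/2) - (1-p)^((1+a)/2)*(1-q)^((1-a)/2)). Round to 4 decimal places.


Amari alpha-divergence:
D = (4/(1-alpha^2))*(1 - p^((1+a)/2)*q^((1-a)/2) - (1-p)^((1+a)/2)*(1-q)^((1-a)/2)).
alpha = 2.0, p = 0.5, q = 0.4.
e1 = (1+alpha)/2 = 1.5, e2 = (1-alpha)/2 = -0.5.
t1 = p^e1 * q^e2 = 0.5^1.5 * 0.4^-0.5 = 0.559017.
t2 = (1-p)^e1 * (1-q)^e2 = 0.5^1.5 * 0.6^-0.5 = 0.456435.
4/(1-alpha^2) = -1.333333.
D = -1.333333*(1 - 0.559017 - 0.456435) = 0.0206

0.0206


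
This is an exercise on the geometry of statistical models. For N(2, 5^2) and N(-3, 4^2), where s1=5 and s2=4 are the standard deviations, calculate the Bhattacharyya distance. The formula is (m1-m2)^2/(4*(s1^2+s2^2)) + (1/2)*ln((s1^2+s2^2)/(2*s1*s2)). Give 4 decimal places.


Bhattacharyya distance between two Gaussians:
DB = (m1-m2)^2/(4*(s1^2+s2^2)) + (1/2)*ln((s1^2+s2^2)/(2*s1*s2)).
(m1-m2)^2 = (5)^2 = 25.
s1^2+s2^2 = 25 + 16 = 41.
term1 = 25/164 = 0.152439.
term2 = 0.5*ln(41/40.0) = 0.012346.
DB = 0.152439 + 0.012346 = 0.1648

0.1648


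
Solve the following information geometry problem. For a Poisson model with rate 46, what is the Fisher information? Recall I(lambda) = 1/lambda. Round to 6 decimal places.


Fisher information for Poisson: I(lambda) = 1/lambda.
lambda = 46.
I(lambda) = 1/46 = 0.021739

0.021739


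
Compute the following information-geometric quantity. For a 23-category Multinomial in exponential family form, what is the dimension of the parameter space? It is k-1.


Exponential family dimension calculation:
For Multinomial with k=23 categories, dim = k-1 = 22.

22


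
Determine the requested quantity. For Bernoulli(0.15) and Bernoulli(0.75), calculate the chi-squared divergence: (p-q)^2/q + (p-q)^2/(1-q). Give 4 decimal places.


Chi-squared divergence between Bernoulli distributions:
chi^2 = (p-q)^2/q + (p-q)^2/(1-q).
p = 0.15, q = 0.75, p-q = -0.6.
(p-q)^2 = 0.36.
term1 = 0.36/0.75 = 0.48.
term2 = 0.36/0.25 = 1.44.
chi^2 = 0.48 + 1.44 = 1.9200

1.9200


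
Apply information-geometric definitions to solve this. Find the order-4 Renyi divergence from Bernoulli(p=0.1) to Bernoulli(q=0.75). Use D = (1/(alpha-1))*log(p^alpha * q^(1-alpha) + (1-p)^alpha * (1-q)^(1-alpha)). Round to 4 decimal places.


Renyi divergence of order alpha between Bernoulli distributions:
D = (1/(alpha-1))*log(p^alpha * q^(1-alpha) + (1-p)^alpha * (1-q)^(1-alpha)).
alpha = 4, p = 0.1, q = 0.75.
p^alpha * q^(1-alpha) = 0.1^4 * 0.75^-3 = 0.000237.
(1-p)^alpha * (1-q)^(1-alpha) = 0.9^4 * 0.25^-3 = 41.9904.
sum = 0.000237 + 41.9904 = 41.990637.
D = (1/3)*log(41.990637) = 1.2458

1.2458
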